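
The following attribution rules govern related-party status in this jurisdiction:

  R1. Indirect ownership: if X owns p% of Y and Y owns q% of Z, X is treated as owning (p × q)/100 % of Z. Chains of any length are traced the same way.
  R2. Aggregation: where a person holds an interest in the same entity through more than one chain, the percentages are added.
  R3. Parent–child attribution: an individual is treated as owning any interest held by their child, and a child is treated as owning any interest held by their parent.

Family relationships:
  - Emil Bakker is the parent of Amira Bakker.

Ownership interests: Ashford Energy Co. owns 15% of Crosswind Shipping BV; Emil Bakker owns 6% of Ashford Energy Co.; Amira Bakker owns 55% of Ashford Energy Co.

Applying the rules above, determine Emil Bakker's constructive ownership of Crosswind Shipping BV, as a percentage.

By parent–child attribution (R3), Emil Bakker is treated as also owning Amira Bakker's interest in Ashford Energy Co, giving 6% + 55% = 61%.
Chain via Ashford Energy Co. (R1): 61% × 15% = 9.15% of Crosswind Shipping BV.

9.15%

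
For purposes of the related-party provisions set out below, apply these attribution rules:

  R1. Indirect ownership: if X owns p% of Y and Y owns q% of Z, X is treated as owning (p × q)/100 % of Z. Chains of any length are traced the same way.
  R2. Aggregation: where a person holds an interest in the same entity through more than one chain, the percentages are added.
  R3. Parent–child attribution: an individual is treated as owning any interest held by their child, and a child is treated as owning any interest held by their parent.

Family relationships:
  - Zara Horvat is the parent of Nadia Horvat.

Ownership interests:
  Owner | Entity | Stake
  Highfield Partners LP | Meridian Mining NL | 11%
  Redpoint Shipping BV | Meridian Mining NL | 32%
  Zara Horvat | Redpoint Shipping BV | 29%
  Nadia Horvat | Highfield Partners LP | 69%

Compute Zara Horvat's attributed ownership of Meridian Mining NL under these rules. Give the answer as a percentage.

16.87%

By parent–child attribution (R3), Zara Horvat is treated as owning Nadia Horvat's 69% interest in Highfield Partners LP.
Chain via Redpoint Shipping BV (R1): 29% × 32% = 9.28% of Meridian Mining NL.
Chain via Highfield Partners LP (R1): 69% × 11% = 7.59% of Meridian Mining NL.
Aggregating (R2): 9.28% + 7.59% = 16.87%.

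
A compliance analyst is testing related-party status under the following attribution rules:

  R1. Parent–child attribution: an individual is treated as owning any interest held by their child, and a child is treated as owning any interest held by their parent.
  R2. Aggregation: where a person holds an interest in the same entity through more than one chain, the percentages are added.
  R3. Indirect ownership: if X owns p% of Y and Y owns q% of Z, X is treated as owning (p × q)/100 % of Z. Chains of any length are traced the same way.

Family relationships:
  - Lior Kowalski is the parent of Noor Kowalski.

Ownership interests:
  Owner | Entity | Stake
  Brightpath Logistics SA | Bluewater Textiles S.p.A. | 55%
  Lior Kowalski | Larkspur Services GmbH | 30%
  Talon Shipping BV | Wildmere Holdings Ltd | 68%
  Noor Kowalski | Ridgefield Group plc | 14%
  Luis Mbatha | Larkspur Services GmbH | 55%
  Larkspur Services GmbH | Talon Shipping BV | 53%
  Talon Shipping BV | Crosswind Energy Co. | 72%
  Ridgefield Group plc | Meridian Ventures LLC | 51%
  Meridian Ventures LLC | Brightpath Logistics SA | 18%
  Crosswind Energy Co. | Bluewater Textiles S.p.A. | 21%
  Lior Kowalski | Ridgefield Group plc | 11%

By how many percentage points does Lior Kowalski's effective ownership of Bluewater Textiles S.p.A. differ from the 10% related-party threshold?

6.33367

By parent–child attribution (R1), Lior Kowalski is treated as also owning Noor Kowalski's interest in Ridgefield Group plc, giving 11% + 14% = 25%.
Chain via Ridgefield Group plc → Meridian Ventures LLC → Brightpath Logistics SA (R3): 25% × 51% × 18% × 55% = 1.26225% of Bluewater Textiles S.p.A.
Chain via Larkspur Services GmbH → Talon Shipping BV → Crosswind Energy Co. (R3): 30% × 53% × 72% × 21% = 2.40408% of Bluewater Textiles S.p.A.
Aggregating (R2): 1.26225% + 2.40408% = 3.66633%.
3.66633% falls short of the 10% threshold by 6.33367 percentage points.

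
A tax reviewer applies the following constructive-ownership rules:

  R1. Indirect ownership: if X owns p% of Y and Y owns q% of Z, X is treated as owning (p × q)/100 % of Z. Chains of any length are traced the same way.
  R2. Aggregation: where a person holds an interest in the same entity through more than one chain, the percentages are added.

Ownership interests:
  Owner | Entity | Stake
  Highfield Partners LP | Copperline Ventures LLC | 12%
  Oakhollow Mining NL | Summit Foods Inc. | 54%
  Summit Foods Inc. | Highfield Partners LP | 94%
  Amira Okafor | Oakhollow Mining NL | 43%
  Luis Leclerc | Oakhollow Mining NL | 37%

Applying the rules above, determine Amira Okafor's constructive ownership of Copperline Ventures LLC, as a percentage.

Chain via Oakhollow Mining NL → Summit Foods Inc. → Highfield Partners LP (R1): 43% × 54% × 94% × 12% = 2.619216% of Copperline Ventures LLC.

2.619216%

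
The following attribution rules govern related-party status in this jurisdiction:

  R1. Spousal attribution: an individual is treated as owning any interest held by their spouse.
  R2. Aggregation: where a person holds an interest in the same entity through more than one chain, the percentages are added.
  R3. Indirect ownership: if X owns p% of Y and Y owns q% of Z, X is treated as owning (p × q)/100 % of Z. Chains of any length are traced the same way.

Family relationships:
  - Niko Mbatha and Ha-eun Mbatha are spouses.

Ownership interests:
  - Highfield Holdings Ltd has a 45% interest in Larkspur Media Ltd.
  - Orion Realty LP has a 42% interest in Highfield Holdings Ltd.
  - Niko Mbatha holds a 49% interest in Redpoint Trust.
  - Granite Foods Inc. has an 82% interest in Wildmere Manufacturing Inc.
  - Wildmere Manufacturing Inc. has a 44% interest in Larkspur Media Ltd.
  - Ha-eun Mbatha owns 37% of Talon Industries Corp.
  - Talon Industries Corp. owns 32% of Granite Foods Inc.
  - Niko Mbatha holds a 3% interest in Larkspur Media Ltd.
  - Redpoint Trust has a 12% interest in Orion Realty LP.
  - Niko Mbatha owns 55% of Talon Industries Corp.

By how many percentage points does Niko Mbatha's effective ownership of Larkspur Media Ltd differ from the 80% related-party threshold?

65.266728

By spousal attribution (R1), Niko Mbatha is treated as also owning Ha-eun Mbatha's interest in Talon Industries Corp, giving 55% + 37% = 92%.
Chain via Talon Industries Corp. → Granite Foods Inc. → Wildmere Manufacturing Inc. (R3): 92% × 32% × 82% × 44% = 10.621952% of Larkspur Media Ltd.
Chain via Redpoint Trust → Orion Realty LP → Highfield Holdings Ltd (R3): 49% × 12% × 42% × 45% = 1.11132% of Larkspur Media Ltd.
Direct interest in Larkspur Media Ltd: 3%.
Aggregating (R2): 10.621952% + 1.11132% + 3% = 14.733272%.
14.733272% falls short of the 80% threshold by 65.266728 percentage points.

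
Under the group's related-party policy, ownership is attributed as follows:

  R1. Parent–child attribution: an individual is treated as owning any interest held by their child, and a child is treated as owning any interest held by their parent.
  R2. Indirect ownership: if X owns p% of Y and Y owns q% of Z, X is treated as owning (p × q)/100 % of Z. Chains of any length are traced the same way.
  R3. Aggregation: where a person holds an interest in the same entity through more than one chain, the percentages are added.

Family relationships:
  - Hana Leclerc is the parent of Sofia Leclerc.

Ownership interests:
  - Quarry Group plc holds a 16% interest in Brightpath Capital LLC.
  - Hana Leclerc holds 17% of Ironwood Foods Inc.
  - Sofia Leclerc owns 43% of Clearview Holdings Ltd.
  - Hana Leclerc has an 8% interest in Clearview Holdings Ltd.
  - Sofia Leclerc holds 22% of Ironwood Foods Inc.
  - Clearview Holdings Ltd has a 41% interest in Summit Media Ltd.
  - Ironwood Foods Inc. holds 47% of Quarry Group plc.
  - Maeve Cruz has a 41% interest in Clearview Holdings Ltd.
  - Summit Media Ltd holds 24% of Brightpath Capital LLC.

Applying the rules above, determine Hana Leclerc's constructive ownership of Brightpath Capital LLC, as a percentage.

By parent–child attribution (R1), Hana Leclerc is treated as also owning Sofia Leclerc's interest in Clearview Holdings Ltd, giving 8% + 43% = 51%.
By parent–child attribution (R1), Hana Leclerc is treated as also owning Sofia Leclerc's interest in Ironwood Foods Inc, giving 17% + 22% = 39%.
Chain via Clearview Holdings Ltd → Summit Media Ltd (R2): 51% × 41% × 24% = 5.0184% of Brightpath Capital LLC.
Chain via Ironwood Foods Inc. → Quarry Group plc (R2): 39% × 47% × 16% = 2.9328% of Brightpath Capital LLC.
Aggregating (R3): 5.0184% + 2.9328% = 7.9512%.

7.9512%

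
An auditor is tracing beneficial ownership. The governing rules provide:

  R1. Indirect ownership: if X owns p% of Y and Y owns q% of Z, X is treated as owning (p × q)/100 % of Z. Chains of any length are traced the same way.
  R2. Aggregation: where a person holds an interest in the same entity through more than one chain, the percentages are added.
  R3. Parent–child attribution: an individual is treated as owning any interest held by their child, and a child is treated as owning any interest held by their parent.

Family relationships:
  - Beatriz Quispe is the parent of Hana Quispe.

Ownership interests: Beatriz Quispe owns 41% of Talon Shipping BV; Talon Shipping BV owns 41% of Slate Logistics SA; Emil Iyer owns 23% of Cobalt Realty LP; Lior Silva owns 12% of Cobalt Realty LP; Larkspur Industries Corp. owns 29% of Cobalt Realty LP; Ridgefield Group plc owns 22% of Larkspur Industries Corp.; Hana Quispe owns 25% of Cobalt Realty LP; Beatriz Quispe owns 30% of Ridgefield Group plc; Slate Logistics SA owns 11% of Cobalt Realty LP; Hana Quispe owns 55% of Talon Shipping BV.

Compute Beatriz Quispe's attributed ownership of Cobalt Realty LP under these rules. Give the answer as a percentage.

31.2436%

By parent–child attribution (R3), Beatriz Quispe is treated as also owning Hana Quispe's interest in Talon Shipping BV, giving 41% + 55% = 96%.
By parent–child attribution (R3), Beatriz Quispe is treated as owning Hana Quispe's 25% interest in Cobalt Realty LP.
Chain via Talon Shipping BV → Slate Logistics SA (R1): 96% × 41% × 11% = 4.3296% of Cobalt Realty LP.
Chain via Ridgefield Group plc → Larkspur Industries Corp. (R1): 30% × 22% × 29% = 1.914% of Cobalt Realty LP.
Direct interest in Cobalt Realty LP: 25%.
Aggregating (R2): 4.3296% + 1.914% + 25% = 31.2436%.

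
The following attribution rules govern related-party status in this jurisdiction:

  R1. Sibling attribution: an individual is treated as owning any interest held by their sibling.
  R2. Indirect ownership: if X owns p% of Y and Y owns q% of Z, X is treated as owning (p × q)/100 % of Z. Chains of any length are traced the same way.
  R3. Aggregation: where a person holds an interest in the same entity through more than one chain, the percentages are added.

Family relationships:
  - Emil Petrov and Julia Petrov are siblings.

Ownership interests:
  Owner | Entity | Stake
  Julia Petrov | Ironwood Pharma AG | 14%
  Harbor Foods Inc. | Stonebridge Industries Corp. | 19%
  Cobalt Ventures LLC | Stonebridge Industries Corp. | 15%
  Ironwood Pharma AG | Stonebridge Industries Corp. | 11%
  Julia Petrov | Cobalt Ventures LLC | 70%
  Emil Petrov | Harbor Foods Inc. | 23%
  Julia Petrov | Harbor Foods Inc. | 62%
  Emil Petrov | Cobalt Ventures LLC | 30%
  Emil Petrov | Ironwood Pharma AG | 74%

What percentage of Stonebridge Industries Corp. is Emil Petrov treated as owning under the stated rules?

40.83%

By sibling attribution (R1), Emil Petrov is treated as also owning Julia Petrov's interest in Harbor Foods Inc, giving 23% + 62% = 85%.
By sibling attribution (R1), Emil Petrov is treated as also owning Julia Petrov's interest in Cobalt Ventures LLC, giving 30% + 70% = 100%.
By sibling attribution (R1), Emil Petrov is treated as also owning Julia Petrov's interest in Ironwood Pharma AG, giving 74% + 14% = 88%.
Chain via Harbor Foods Inc. (R2): 85% × 19% = 16.15% of Stonebridge Industries Corp.
Chain via Cobalt Ventures LLC (R2): 100% × 15% = 15% of Stonebridge Industries Corp.
Chain via Ironwood Pharma AG (R2): 88% × 11% = 9.68% of Stonebridge Industries Corp.
Aggregating (R3): 16.15% + 15% + 9.68% = 40.83%.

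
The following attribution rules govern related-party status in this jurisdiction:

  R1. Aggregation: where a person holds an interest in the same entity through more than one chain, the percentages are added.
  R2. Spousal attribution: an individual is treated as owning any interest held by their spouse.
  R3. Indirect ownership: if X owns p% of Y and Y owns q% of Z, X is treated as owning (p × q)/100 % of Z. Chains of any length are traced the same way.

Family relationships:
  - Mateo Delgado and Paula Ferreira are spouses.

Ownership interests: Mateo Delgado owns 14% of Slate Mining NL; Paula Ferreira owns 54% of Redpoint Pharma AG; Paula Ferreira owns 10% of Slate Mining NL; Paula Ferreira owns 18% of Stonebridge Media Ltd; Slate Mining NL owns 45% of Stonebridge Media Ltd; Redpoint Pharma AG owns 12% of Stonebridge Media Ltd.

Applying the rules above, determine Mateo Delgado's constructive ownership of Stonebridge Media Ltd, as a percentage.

35.28%

By spousal attribution (R2), Mateo Delgado is treated as also owning Paula Ferreira's interest in Slate Mining NL, giving 14% + 10% = 24%.
By spousal attribution (R2), Mateo Delgado is treated as owning Paula Ferreira's 54% interest in Redpoint Pharma AG.
By spousal attribution (R2), Mateo Delgado is treated as owning Paula Ferreira's 18% interest in Stonebridge Media Ltd.
Chain via Slate Mining NL (R3): 24% × 45% = 10.8% of Stonebridge Media Ltd.
Chain via Redpoint Pharma AG (R3): 54% × 12% = 6.48% of Stonebridge Media Ltd.
Direct interest in Stonebridge Media Ltd: 18%.
Aggregating (R1): 10.8% + 6.48% + 18% = 35.28%.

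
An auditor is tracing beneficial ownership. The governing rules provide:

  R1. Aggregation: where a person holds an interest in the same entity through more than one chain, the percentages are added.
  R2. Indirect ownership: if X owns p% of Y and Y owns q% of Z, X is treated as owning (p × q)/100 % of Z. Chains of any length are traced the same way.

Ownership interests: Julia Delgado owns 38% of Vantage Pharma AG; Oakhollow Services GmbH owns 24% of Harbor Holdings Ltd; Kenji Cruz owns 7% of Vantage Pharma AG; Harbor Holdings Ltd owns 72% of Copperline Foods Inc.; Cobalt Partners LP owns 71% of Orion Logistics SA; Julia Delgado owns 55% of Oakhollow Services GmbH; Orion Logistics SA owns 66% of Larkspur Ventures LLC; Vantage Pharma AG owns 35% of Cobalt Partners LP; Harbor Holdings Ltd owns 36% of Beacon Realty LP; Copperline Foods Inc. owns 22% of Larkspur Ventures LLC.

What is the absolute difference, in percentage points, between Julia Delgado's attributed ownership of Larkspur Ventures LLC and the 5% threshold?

3.32326

Chain via Vantage Pharma AG → Cobalt Partners LP → Orion Logistics SA (R2): 38% × 35% × 71% × 66% = 6.23238% of Larkspur Ventures LLC.
Chain via Oakhollow Services GmbH → Harbor Holdings Ltd → Copperline Foods Inc. (R2): 55% × 24% × 72% × 22% = 2.09088% of Larkspur Ventures LLC.
Aggregating (R1): 6.23238% + 2.09088% = 8.32326%.
8.32326% exceeds the 5% threshold by 3.32326 percentage points.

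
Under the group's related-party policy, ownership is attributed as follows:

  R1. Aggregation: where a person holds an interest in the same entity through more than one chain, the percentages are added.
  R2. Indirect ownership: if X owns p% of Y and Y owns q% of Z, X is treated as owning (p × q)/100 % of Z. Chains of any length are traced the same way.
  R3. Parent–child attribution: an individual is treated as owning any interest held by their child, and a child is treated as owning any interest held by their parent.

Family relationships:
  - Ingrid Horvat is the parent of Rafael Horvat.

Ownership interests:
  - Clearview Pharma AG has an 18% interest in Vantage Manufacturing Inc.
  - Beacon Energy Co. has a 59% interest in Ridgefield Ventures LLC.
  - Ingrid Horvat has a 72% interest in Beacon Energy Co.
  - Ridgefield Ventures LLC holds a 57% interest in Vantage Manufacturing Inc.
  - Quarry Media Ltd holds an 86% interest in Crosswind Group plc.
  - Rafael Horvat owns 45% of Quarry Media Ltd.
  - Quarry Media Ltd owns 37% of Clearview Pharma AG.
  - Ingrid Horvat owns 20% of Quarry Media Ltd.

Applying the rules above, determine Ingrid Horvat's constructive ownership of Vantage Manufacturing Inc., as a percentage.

By parent–child attribution (R3), Ingrid Horvat is treated as also owning Rafael Horvat's interest in Quarry Media Ltd, giving 20% + 45% = 65%.
Chain via Beacon Energy Co. → Ridgefield Ventures LLC (R2): 72% × 59% × 57% = 24.2136% of Vantage Manufacturing Inc.
Chain via Quarry Media Ltd → Clearview Pharma AG (R2): 65% × 37% × 18% = 4.329% of Vantage Manufacturing Inc.
Aggregating (R1): 24.2136% + 4.329% = 28.5426%.

28.5426%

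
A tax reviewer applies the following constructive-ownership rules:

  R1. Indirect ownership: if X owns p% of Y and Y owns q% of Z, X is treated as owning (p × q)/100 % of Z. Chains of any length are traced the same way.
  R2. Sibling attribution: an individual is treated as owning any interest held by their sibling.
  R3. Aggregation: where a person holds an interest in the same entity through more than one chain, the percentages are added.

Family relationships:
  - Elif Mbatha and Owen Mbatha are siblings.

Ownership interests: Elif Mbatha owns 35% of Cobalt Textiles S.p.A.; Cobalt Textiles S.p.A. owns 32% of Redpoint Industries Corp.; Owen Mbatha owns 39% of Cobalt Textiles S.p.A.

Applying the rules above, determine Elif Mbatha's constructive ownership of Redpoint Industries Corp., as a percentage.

By sibling attribution (R2), Elif Mbatha is treated as also owning Owen Mbatha's interest in Cobalt Textiles S.p.A, giving 35% + 39% = 74%.
Chain via Cobalt Textiles S.p.A. (R1): 74% × 32% = 23.68% of Redpoint Industries Corp.

23.68%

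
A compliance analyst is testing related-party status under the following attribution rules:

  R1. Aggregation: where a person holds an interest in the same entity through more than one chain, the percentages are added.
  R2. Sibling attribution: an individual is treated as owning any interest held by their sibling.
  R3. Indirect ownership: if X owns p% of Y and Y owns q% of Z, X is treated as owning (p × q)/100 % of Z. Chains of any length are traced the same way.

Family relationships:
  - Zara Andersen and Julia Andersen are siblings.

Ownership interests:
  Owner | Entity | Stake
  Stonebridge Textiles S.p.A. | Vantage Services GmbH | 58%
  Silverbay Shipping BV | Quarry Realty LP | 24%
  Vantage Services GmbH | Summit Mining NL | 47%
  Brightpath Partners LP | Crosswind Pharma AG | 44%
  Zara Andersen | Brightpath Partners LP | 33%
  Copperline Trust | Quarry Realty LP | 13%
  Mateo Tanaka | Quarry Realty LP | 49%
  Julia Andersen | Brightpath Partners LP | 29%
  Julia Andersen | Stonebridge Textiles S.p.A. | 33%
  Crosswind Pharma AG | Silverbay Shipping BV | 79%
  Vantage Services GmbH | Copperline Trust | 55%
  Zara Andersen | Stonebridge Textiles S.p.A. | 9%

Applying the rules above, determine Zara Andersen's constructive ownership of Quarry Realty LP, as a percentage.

6.914028%

By sibling attribution (R2), Zara Andersen is treated as also owning Julia Andersen's interest in Brightpath Partners LP, giving 33% + 29% = 62%.
By sibling attribution (R2), Zara Andersen is treated as also owning Julia Andersen's interest in Stonebridge Textiles S.p.A, giving 9% + 33% = 42%.
Chain via Brightpath Partners LP → Crosswind Pharma AG → Silverbay Shipping BV (R3): 62% × 44% × 79% × 24% = 5.172288% of Quarry Realty LP.
Chain via Stonebridge Textiles S.p.A. → Vantage Services GmbH → Copperline Trust (R3): 42% × 58% × 55% × 13% = 1.74174% of Quarry Realty LP.
Aggregating (R1): 5.172288% + 1.74174% = 6.914028%.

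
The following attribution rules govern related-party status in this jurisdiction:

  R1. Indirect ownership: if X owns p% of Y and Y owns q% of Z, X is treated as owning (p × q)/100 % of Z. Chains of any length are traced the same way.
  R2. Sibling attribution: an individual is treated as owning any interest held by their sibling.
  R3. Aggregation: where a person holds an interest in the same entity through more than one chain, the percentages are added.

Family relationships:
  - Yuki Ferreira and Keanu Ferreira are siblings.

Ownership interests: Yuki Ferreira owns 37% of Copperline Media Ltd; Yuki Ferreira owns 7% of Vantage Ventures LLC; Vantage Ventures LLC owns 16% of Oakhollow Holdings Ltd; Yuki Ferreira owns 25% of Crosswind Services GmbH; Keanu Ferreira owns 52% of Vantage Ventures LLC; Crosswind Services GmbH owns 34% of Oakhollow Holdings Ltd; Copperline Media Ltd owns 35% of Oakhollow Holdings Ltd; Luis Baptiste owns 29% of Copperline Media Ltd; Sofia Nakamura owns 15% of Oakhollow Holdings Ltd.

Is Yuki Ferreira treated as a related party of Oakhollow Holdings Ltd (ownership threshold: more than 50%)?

No

By sibling attribution (R2), Yuki Ferreira is treated as also owning Keanu Ferreira's interest in Vantage Ventures LLC, giving 7% + 52% = 59%.
Chain via Vantage Ventures LLC (R1): 59% × 16% = 9.44% of Oakhollow Holdings Ltd.
Chain via Copperline Media Ltd (R1): 37% × 35% = 12.95% of Oakhollow Holdings Ltd.
Chain via Crosswind Services GmbH (R1): 25% × 34% = 8.5% of Oakhollow Holdings Ltd.
Aggregating (R3): 9.44% + 12.95% + 8.5% = 30.89%.
30.89% does not exceed the 50% threshold, so Yuki is not a related party to Oakhollow Holdings Ltd.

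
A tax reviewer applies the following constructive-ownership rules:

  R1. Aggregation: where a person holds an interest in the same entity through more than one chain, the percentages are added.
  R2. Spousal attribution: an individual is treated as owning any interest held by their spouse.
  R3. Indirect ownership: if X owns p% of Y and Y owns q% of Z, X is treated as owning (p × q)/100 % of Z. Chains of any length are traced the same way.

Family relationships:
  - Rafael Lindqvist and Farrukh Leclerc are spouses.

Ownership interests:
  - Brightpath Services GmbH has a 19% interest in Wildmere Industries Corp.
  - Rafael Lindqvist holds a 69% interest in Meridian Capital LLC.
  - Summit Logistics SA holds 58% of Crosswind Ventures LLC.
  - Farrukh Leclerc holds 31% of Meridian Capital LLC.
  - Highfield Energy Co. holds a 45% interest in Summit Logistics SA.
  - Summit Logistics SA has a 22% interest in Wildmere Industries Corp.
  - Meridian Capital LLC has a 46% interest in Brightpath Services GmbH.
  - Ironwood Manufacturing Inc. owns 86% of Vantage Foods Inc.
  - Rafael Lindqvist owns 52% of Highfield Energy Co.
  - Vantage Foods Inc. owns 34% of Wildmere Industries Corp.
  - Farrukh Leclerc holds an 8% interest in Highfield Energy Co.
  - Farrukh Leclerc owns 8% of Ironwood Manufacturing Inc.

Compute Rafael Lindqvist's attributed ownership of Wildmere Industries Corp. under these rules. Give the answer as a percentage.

17.0192%

By spousal attribution (R2), Rafael Lindqvist is treated as also owning Farrukh Leclerc's interest in Highfield Energy Co, giving 52% + 8% = 60%.
By spousal attribution (R2), Rafael Lindqvist is treated as also owning Farrukh Leclerc's interest in Meridian Capital LLC, giving 69% + 31% = 100%.
By spousal attribution (R2), Rafael Lindqvist is treated as owning Farrukh Leclerc's 8% interest in Ironwood Manufacturing Inc.
Chain via Highfield Energy Co. → Summit Logistics SA (R3): 60% × 45% × 22% = 5.94% of Wildmere Industries Corp.
Chain via Meridian Capital LLC → Brightpath Services GmbH (R3): 100% × 46% × 19% = 8.74% of Wildmere Industries Corp.
Chain via Ironwood Manufacturing Inc. → Vantage Foods Inc. (R3): 8% × 86% × 34% = 2.3392% of Wildmere Industries Corp.
Aggregating (R1): 5.94% + 8.74% + 2.3392% = 17.0192%.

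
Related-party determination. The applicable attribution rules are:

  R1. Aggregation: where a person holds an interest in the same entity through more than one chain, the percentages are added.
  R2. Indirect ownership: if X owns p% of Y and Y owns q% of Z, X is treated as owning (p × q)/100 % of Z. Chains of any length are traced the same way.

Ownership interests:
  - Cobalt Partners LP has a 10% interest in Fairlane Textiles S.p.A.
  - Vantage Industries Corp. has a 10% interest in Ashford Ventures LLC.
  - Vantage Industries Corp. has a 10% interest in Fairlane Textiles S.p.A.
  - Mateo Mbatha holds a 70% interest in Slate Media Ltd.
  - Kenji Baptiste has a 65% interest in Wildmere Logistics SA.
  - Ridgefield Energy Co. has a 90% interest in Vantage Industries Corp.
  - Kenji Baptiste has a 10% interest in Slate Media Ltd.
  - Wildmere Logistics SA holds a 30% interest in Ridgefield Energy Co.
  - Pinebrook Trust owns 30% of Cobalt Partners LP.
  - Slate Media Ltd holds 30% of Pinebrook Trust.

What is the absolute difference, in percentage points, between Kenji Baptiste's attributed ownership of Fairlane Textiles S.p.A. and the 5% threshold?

3.155

Chain via Slate Media Ltd → Pinebrook Trust → Cobalt Partners LP (R2): 10% × 30% × 30% × 10% = 0.09% of Fairlane Textiles S.p.A.
Chain via Wildmere Logistics SA → Ridgefield Energy Co. → Vantage Industries Corp. (R2): 65% × 30% × 90% × 10% = 1.755% of Fairlane Textiles S.p.A.
Aggregating (R1): 0.09% + 1.755% = 1.845%.
1.845% falls short of the 5% threshold by 3.155 percentage points.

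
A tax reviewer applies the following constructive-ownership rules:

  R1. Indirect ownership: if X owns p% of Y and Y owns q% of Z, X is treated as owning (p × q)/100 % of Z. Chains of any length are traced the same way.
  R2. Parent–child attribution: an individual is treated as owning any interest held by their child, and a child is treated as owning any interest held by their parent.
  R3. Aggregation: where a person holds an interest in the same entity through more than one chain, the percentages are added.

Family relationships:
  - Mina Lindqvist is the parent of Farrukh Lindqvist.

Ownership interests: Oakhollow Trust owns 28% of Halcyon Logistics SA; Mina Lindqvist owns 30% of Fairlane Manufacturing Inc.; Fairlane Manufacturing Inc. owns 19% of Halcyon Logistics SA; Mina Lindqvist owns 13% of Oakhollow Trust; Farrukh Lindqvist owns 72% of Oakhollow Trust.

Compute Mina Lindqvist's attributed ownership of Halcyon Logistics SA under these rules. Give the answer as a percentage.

29.5%

By parent–child attribution (R2), Mina Lindqvist is treated as also owning Farrukh Lindqvist's interest in Oakhollow Trust, giving 13% + 72% = 85%.
Chain via Oakhollow Trust (R1): 85% × 28% = 23.8% of Halcyon Logistics SA.
Chain via Fairlane Manufacturing Inc. (R1): 30% × 19% = 5.7% of Halcyon Logistics SA.
Aggregating (R3): 23.8% + 5.7% = 29.5%.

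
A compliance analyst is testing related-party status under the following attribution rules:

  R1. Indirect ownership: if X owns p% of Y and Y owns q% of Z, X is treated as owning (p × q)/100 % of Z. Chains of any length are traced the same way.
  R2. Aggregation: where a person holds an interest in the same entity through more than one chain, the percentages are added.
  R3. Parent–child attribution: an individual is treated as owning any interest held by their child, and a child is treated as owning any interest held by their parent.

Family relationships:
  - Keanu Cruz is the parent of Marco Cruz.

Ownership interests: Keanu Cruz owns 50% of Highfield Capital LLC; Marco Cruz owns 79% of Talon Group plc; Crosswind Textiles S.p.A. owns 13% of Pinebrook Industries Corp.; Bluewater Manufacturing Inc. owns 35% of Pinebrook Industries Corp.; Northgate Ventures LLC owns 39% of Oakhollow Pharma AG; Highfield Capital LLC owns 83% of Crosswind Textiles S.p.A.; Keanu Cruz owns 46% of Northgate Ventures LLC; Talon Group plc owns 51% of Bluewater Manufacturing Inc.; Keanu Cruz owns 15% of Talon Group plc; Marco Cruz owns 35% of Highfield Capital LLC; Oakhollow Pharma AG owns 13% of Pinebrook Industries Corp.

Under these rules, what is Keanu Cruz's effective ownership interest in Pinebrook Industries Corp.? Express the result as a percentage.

28.2827%

By parent–child attribution (R3), Keanu Cruz is treated as also owning Marco Cruz's interest in Talon Group plc, giving 15% + 79% = 94%.
By parent–child attribution (R3), Keanu Cruz is treated as also owning Marco Cruz's interest in Highfield Capital LLC, giving 50% + 35% = 85%.
Chain via Northgate Ventures LLC → Oakhollow Pharma AG (R1): 46% × 39% × 13% = 2.3322% of Pinebrook Industries Corp.
Chain via Talon Group plc → Bluewater Manufacturing Inc. (R1): 94% × 51% × 35% = 16.779% of Pinebrook Industries Corp.
Chain via Highfield Capital LLC → Crosswind Textiles S.p.A. (R1): 85% × 83% × 13% = 9.1715% of Pinebrook Industries Corp.
Aggregating (R2): 2.3322% + 16.779% + 9.1715% = 28.2827%.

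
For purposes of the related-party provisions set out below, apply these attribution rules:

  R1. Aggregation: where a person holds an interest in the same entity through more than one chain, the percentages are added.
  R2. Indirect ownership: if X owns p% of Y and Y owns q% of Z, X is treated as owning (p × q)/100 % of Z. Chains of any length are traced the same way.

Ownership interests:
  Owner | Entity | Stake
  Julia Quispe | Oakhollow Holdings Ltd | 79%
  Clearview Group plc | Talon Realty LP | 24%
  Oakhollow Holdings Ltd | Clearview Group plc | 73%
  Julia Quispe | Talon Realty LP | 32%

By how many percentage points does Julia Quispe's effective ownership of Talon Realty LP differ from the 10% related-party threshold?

35.8408

Chain via Oakhollow Holdings Ltd → Clearview Group plc (R2): 79% × 73% × 24% = 13.8408% of Talon Realty LP.
Direct interest in Talon Realty LP: 32%.
Aggregating (R1): 13.8408% + 32% = 45.8408%.
45.8408% exceeds the 10% threshold by 35.8408 percentage points.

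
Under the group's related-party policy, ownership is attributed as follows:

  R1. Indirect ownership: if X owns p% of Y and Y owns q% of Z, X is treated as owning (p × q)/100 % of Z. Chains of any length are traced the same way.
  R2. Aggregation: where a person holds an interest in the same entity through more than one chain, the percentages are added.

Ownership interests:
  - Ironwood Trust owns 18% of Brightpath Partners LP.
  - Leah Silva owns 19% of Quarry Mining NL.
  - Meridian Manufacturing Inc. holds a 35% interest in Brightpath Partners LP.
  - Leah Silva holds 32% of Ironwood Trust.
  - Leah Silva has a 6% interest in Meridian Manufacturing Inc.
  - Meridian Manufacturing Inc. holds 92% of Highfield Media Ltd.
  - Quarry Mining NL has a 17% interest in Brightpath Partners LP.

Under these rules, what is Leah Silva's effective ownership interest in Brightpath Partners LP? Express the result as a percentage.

Chain via Quarry Mining NL (R1): 19% × 17% = 3.23% of Brightpath Partners LP.
Chain via Meridian Manufacturing Inc. (R1): 6% × 35% = 2.1% of Brightpath Partners LP.
Chain via Ironwood Trust (R1): 32% × 18% = 5.76% of Brightpath Partners LP.
Aggregating (R2): 3.23% + 2.1% + 5.76% = 11.09%.

11.09%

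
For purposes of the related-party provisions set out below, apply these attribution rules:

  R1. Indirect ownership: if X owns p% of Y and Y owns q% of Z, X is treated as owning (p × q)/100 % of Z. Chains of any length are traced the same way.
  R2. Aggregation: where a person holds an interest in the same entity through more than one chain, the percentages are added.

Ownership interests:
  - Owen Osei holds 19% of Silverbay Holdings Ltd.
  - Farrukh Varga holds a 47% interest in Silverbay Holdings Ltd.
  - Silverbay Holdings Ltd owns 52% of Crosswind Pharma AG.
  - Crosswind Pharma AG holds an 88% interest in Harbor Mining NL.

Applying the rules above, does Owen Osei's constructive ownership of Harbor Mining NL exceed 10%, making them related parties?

No

Chain via Silverbay Holdings Ltd → Crosswind Pharma AG (R1): 19% × 52% × 88% = 8.6944% of Harbor Mining NL.
8.6944% does not exceed the 10% threshold, so Owen is not a related party to Harbor Mining NL.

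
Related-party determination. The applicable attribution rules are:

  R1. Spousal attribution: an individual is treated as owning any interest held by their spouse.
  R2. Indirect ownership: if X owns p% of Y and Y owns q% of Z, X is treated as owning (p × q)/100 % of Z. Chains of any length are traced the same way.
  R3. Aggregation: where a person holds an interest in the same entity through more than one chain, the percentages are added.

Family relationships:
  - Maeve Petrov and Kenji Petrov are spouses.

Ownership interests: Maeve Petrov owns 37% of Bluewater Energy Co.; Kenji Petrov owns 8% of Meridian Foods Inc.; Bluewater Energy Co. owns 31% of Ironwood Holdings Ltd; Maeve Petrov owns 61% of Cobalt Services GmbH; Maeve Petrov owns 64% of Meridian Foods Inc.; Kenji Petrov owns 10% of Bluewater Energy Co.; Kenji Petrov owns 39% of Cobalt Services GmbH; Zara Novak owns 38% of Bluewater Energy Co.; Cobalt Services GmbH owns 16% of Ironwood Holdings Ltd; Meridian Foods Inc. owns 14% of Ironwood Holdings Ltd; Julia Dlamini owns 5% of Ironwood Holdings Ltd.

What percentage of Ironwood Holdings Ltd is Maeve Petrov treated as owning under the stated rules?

By spousal attribution (R1), Maeve Petrov is treated as also owning Kenji Petrov's interest in Bluewater Energy Co, giving 37% + 10% = 47%.
By spousal attribution (R1), Maeve Petrov is treated as also owning Kenji Petrov's interest in Cobalt Services GmbH, giving 61% + 39% = 100%.
By spousal attribution (R1), Maeve Petrov is treated as also owning Kenji Petrov's interest in Meridian Foods Inc, giving 64% + 8% = 72%.
Chain via Bluewater Energy Co. (R2): 47% × 31% = 14.57% of Ironwood Holdings Ltd.
Chain via Cobalt Services GmbH (R2): 100% × 16% = 16% of Ironwood Holdings Ltd.
Chain via Meridian Foods Inc. (R2): 72% × 14% = 10.08% of Ironwood Holdings Ltd.
Aggregating (R3): 14.57% + 16% + 10.08% = 40.65%.

40.65%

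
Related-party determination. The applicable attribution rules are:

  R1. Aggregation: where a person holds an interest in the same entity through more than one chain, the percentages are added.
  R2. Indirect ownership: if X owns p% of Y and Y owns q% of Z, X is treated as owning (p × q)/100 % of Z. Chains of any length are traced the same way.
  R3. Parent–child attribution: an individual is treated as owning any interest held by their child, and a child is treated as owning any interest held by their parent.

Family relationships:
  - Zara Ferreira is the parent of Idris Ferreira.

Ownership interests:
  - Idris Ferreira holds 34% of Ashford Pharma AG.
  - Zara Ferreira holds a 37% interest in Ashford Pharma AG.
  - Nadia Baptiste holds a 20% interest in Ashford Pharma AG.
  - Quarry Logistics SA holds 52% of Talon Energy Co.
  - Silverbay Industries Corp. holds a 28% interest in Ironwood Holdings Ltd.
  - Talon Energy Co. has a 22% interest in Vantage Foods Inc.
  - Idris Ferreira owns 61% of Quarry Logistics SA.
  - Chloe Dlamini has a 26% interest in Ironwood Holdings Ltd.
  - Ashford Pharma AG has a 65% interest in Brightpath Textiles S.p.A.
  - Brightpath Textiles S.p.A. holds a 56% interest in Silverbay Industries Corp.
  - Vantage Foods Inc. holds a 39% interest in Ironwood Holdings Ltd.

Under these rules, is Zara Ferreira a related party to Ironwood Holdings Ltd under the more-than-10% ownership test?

By parent–child attribution (R3), Zara Ferreira is treated as also owning Idris Ferreira's interest in Ashford Pharma AG, giving 37% + 34% = 71%.
By parent–child attribution (R3), Zara Ferreira is treated as owning Idris Ferreira's 61% interest in Quarry Logistics SA.
Chain via Ashford Pharma AG → Brightpath Textiles S.p.A. → Silverbay Industries Corp. (R2): 71% × 65% × 56% × 28% = 7.23632% of Ironwood Holdings Ltd.
Chain via Quarry Logistics SA → Talon Energy Co. → Vantage Foods Inc. (R2): 61% × 52% × 22% × 39% = 2.721576% of Ironwood Holdings Ltd.
Aggregating (R1): 7.23632% + 2.721576% = 9.957896%.
9.957896% does not exceed the 10% threshold, so Zara is not a related party to Ironwood Holdings Ltd.

No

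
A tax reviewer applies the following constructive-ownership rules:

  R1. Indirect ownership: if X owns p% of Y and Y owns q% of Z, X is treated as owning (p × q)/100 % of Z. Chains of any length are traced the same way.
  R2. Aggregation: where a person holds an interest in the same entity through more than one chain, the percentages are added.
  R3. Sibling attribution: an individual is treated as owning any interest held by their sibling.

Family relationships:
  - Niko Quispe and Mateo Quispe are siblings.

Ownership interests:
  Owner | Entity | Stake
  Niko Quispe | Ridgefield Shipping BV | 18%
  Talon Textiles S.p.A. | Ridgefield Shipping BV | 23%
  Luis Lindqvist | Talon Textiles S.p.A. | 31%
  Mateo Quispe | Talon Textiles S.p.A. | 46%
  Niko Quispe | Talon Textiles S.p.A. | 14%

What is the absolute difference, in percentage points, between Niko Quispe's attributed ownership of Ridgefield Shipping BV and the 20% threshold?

11.8

By sibling attribution (R3), Niko Quispe is treated as also owning Mateo Quispe's interest in Talon Textiles S.p.A, giving 14% + 46% = 60%.
Chain via Talon Textiles S.p.A. (R1): 60% × 23% = 13.8% of Ridgefield Shipping BV.
Direct interest in Ridgefield Shipping BV: 18%.
Aggregating (R2): 13.8% + 18% = 31.8%.
31.8% exceeds the 20% threshold by 11.8 percentage points.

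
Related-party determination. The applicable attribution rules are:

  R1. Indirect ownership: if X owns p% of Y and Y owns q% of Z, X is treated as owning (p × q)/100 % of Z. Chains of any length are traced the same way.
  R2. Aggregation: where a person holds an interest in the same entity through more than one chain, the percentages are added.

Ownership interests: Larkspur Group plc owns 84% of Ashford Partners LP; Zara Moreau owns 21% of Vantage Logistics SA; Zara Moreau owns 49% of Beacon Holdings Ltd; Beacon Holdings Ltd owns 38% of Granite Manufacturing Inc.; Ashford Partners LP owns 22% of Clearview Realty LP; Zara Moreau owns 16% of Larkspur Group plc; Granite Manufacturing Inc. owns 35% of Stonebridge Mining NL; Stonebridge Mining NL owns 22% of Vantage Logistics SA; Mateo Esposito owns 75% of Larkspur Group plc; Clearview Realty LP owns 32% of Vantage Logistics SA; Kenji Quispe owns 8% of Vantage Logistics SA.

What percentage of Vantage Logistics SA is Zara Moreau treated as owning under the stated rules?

Chain via Beacon Holdings Ltd → Granite Manufacturing Inc. → Stonebridge Mining NL (R1): 49% × 38% × 35% × 22% = 1.43374% of Vantage Logistics SA.
Chain via Larkspur Group plc → Ashford Partners LP → Clearview Realty LP (R1): 16% × 84% × 22% × 32% = 0.946176% of Vantage Logistics SA.
Direct interest in Vantage Logistics SA: 21%.
Aggregating (R2): 1.43374% + 0.946176% + 21% = 23.379916%.

23.379916%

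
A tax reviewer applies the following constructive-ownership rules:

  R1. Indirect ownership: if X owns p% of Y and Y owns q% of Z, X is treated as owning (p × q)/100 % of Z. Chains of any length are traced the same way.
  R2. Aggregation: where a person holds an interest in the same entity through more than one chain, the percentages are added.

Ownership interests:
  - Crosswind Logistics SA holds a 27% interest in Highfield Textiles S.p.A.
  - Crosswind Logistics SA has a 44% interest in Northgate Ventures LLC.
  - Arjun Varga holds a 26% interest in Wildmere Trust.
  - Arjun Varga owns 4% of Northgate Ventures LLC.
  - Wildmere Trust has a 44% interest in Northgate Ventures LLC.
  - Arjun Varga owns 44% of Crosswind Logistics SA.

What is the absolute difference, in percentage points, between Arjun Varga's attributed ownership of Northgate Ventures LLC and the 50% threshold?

15.2

Chain via Wildmere Trust (R1): 26% × 44% = 11.44% of Northgate Ventures LLC.
Chain via Crosswind Logistics SA (R1): 44% × 44% = 19.36% of Northgate Ventures LLC.
Direct interest in Northgate Ventures LLC: 4%.
Aggregating (R2): 11.44% + 19.36% + 4% = 34.8%.
34.8% falls short of the 50% threshold by 15.2 percentage points.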